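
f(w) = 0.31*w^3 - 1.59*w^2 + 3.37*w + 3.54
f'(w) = 0.93*w^2 - 3.18*w + 3.37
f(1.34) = 5.95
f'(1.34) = 0.78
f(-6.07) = -144.83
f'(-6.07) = 56.94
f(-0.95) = -1.36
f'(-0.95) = 7.23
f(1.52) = 6.08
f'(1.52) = 0.69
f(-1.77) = -9.13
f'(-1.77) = 11.91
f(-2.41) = -18.16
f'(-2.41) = 16.44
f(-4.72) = -80.39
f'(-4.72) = 39.10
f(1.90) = 6.33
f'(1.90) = 0.69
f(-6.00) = -140.88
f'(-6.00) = 55.93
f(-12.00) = -801.54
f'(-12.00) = 175.45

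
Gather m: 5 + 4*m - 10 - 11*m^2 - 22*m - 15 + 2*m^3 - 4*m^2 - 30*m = 2*m^3 - 15*m^2 - 48*m - 20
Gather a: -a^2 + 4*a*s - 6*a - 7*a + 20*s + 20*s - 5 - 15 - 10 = -a^2 + a*(4*s - 13) + 40*s - 30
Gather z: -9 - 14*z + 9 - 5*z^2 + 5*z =-5*z^2 - 9*z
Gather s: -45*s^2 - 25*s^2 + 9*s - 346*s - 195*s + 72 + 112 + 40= -70*s^2 - 532*s + 224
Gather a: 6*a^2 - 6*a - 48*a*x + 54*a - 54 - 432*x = 6*a^2 + a*(48 - 48*x) - 432*x - 54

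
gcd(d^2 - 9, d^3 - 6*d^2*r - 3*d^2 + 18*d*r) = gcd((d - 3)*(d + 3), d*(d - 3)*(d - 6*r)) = d - 3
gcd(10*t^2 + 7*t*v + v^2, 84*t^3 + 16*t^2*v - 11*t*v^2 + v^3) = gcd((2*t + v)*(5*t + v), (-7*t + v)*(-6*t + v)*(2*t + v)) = 2*t + v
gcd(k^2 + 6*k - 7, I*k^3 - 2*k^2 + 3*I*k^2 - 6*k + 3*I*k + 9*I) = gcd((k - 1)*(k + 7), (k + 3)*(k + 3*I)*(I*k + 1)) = 1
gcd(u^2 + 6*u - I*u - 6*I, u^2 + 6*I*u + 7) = u - I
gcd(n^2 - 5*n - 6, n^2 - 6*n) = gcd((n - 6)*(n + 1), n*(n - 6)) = n - 6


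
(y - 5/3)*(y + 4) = y^2 + 7*y/3 - 20/3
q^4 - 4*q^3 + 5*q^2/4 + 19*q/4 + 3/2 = (q - 3)*(q - 2)*(q + 1/2)^2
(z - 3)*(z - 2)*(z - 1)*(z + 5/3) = z^4 - 13*z^3/3 + z^2 + 37*z/3 - 10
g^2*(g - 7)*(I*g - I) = I*g^4 - 8*I*g^3 + 7*I*g^2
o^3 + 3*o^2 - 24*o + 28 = (o - 2)^2*(o + 7)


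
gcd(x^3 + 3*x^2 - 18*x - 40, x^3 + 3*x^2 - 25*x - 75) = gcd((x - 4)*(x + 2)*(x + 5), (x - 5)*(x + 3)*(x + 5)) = x + 5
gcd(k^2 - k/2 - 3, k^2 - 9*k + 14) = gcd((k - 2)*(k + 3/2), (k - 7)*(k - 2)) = k - 2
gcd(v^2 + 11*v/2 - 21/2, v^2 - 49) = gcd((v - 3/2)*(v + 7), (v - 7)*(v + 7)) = v + 7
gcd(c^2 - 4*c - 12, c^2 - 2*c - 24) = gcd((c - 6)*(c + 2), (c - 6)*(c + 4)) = c - 6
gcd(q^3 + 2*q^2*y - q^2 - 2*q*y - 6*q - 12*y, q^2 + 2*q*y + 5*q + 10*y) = q + 2*y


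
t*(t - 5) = t^2 - 5*t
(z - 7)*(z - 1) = z^2 - 8*z + 7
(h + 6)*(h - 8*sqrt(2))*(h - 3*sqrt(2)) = h^3 - 11*sqrt(2)*h^2 + 6*h^2 - 66*sqrt(2)*h + 48*h + 288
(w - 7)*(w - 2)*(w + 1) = w^3 - 8*w^2 + 5*w + 14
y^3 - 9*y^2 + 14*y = y*(y - 7)*(y - 2)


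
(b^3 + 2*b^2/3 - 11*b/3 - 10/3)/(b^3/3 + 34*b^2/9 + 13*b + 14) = 3*(3*b^3 + 2*b^2 - 11*b - 10)/(3*b^3 + 34*b^2 + 117*b + 126)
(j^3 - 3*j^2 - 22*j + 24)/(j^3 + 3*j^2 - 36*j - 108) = (j^2 + 3*j - 4)/(j^2 + 9*j + 18)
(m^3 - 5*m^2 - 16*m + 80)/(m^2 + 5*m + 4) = (m^2 - 9*m + 20)/(m + 1)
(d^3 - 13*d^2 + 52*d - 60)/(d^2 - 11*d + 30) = d - 2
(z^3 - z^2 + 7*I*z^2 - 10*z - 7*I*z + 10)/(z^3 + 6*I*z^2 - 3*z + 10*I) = (z - 1)/(z - I)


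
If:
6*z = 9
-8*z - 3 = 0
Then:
No Solution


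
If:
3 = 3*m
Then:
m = 1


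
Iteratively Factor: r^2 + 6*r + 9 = (r + 3)*(r + 3)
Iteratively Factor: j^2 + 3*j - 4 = (j - 1)*(j + 4)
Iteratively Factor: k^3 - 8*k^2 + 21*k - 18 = (k - 3)*(k^2 - 5*k + 6) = (k - 3)^2*(k - 2)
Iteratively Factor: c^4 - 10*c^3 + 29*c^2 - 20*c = (c - 1)*(c^3 - 9*c^2 + 20*c) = (c - 5)*(c - 1)*(c^2 - 4*c) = c*(c - 5)*(c - 1)*(c - 4)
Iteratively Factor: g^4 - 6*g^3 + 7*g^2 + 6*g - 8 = (g - 4)*(g^3 - 2*g^2 - g + 2) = (g - 4)*(g + 1)*(g^2 - 3*g + 2) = (g - 4)*(g - 1)*(g + 1)*(g - 2)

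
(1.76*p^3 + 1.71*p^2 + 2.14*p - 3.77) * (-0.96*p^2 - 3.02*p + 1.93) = -1.6896*p^5 - 6.9568*p^4 - 3.8218*p^3 + 0.456699999999999*p^2 + 15.5156*p - 7.2761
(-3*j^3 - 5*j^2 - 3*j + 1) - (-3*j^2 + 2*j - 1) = -3*j^3 - 2*j^2 - 5*j + 2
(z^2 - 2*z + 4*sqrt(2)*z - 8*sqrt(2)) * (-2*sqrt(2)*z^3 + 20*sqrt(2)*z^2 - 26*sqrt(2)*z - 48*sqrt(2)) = -2*sqrt(2)*z^5 - 16*z^4 + 24*sqrt(2)*z^4 - 66*sqrt(2)*z^3 + 192*z^3 - 528*z^2 + 4*sqrt(2)*z^2 + 32*z + 96*sqrt(2)*z + 768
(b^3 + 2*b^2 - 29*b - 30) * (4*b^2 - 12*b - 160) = 4*b^5 - 4*b^4 - 300*b^3 - 92*b^2 + 5000*b + 4800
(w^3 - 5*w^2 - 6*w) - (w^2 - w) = w^3 - 6*w^2 - 5*w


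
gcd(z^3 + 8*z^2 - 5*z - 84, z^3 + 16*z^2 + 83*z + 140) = z^2 + 11*z + 28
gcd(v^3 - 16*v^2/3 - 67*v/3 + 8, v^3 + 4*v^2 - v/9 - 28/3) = v + 3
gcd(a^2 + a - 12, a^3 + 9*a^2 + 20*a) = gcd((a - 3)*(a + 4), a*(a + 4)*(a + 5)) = a + 4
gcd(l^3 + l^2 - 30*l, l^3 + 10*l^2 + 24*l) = l^2 + 6*l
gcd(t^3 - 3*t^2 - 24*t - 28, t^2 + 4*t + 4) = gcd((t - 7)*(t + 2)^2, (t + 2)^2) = t^2 + 4*t + 4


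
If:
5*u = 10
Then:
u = 2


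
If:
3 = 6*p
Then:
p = 1/2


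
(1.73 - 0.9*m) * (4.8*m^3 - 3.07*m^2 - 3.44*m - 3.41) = -4.32*m^4 + 11.067*m^3 - 2.2151*m^2 - 2.8822*m - 5.8993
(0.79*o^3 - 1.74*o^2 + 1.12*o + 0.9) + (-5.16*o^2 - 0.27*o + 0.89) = 0.79*o^3 - 6.9*o^2 + 0.85*o + 1.79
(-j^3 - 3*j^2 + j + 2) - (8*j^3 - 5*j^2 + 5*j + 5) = -9*j^3 + 2*j^2 - 4*j - 3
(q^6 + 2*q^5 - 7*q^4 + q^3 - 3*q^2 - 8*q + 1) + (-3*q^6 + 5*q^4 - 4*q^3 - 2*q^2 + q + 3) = -2*q^6 + 2*q^5 - 2*q^4 - 3*q^3 - 5*q^2 - 7*q + 4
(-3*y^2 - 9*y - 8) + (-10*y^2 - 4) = -13*y^2 - 9*y - 12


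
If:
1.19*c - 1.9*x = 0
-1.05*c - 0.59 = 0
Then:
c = -0.56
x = -0.35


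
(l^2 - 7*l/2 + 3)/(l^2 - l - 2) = (l - 3/2)/(l + 1)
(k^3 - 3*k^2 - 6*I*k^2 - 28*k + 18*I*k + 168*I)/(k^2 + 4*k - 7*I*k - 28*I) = (k^2 - k*(7 + 6*I) + 42*I)/(k - 7*I)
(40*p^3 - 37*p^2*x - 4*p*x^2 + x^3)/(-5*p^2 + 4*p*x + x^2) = -8*p + x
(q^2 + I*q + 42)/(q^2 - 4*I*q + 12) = (q + 7*I)/(q + 2*I)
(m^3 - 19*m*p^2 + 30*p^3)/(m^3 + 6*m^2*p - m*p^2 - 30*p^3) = (m - 3*p)/(m + 3*p)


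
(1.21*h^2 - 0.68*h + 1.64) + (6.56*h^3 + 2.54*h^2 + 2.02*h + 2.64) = 6.56*h^3 + 3.75*h^2 + 1.34*h + 4.28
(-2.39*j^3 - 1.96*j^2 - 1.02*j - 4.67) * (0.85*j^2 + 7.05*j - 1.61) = -2.0315*j^5 - 18.5155*j^4 - 10.8371*j^3 - 8.0049*j^2 - 31.2813*j + 7.5187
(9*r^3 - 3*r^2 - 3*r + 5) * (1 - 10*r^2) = -90*r^5 + 30*r^4 + 39*r^3 - 53*r^2 - 3*r + 5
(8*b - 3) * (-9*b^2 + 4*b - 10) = -72*b^3 + 59*b^2 - 92*b + 30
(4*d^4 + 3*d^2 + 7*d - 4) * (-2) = -8*d^4 - 6*d^2 - 14*d + 8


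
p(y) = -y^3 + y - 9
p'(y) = 1 - 3*y^2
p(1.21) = -9.56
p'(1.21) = -3.39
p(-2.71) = 8.19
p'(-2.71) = -21.03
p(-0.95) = -9.09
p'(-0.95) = -1.71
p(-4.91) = 104.46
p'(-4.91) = -71.32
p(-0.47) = -9.37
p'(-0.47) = 0.34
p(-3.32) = 24.27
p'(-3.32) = -32.07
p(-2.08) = -2.08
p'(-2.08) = -11.98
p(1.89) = -13.86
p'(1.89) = -9.72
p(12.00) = -1725.00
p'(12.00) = -431.00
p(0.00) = -9.00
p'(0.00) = 1.00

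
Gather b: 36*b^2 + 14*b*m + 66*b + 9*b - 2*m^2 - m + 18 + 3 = 36*b^2 + b*(14*m + 75) - 2*m^2 - m + 21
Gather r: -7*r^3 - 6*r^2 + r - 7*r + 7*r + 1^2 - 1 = -7*r^3 - 6*r^2 + r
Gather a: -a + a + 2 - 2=0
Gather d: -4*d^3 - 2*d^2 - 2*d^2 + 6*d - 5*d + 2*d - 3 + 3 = -4*d^3 - 4*d^2 + 3*d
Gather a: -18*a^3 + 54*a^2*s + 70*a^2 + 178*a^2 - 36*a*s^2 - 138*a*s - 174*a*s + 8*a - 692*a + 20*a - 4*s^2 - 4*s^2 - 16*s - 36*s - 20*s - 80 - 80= -18*a^3 + a^2*(54*s + 248) + a*(-36*s^2 - 312*s - 664) - 8*s^2 - 72*s - 160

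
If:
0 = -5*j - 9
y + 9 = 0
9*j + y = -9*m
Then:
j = -9/5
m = 14/5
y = -9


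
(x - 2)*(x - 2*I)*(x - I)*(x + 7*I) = x^4 - 2*x^3 + 4*I*x^3 + 19*x^2 - 8*I*x^2 - 38*x - 14*I*x + 28*I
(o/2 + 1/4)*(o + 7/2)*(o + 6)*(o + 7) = o^4/2 + 17*o^3/2 + 383*o^2/8 + 763*o/8 + 147/4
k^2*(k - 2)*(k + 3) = k^4 + k^3 - 6*k^2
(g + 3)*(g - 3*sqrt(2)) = g^2 - 3*sqrt(2)*g + 3*g - 9*sqrt(2)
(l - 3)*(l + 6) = l^2 + 3*l - 18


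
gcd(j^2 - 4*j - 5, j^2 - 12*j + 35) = j - 5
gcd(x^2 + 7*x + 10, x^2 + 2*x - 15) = x + 5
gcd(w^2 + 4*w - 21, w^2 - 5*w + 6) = w - 3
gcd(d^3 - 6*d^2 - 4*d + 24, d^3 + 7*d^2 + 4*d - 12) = d + 2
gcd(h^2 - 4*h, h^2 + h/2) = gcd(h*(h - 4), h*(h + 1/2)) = h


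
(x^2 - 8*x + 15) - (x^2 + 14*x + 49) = -22*x - 34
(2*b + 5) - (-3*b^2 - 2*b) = 3*b^2 + 4*b + 5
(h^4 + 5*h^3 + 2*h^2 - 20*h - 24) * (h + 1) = h^5 + 6*h^4 + 7*h^3 - 18*h^2 - 44*h - 24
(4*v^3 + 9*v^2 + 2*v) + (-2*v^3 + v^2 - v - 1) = 2*v^3 + 10*v^2 + v - 1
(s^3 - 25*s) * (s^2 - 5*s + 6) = s^5 - 5*s^4 - 19*s^3 + 125*s^2 - 150*s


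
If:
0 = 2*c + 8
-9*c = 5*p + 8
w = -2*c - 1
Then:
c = -4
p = 28/5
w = 7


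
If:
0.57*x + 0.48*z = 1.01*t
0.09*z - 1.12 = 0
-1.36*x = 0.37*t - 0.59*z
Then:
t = 7.77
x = 3.29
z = 12.44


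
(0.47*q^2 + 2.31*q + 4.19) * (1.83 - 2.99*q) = -1.4053*q^3 - 6.0468*q^2 - 8.3008*q + 7.6677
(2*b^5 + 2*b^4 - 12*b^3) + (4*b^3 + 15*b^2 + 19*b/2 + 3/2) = 2*b^5 + 2*b^4 - 8*b^3 + 15*b^2 + 19*b/2 + 3/2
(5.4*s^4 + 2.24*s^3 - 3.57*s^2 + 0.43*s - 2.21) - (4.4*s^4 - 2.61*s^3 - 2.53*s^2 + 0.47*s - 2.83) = 1.0*s^4 + 4.85*s^3 - 1.04*s^2 - 0.04*s + 0.62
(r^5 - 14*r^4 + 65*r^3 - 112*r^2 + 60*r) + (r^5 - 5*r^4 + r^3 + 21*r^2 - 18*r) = 2*r^5 - 19*r^4 + 66*r^3 - 91*r^2 + 42*r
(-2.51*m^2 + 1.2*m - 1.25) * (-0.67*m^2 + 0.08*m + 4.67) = 1.6817*m^4 - 1.0048*m^3 - 10.7882*m^2 + 5.504*m - 5.8375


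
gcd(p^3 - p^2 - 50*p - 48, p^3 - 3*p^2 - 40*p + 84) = p + 6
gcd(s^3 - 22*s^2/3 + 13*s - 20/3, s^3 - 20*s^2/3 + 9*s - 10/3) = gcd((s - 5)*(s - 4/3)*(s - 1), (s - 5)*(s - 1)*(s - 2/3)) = s^2 - 6*s + 5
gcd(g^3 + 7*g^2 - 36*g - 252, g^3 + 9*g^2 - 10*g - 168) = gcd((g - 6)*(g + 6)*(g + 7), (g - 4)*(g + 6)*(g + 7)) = g^2 + 13*g + 42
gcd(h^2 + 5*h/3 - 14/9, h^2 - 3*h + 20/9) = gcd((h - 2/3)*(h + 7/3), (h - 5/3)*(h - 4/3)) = 1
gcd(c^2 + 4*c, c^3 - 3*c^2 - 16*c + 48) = c + 4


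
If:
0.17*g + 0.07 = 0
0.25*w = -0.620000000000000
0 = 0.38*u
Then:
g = -0.41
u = 0.00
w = -2.48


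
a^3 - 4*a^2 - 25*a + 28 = (a - 7)*(a - 1)*(a + 4)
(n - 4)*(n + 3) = n^2 - n - 12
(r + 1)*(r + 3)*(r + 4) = r^3 + 8*r^2 + 19*r + 12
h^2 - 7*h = h*(h - 7)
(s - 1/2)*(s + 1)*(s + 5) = s^3 + 11*s^2/2 + 2*s - 5/2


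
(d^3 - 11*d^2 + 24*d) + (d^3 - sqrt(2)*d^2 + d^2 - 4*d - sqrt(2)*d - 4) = 2*d^3 - 10*d^2 - sqrt(2)*d^2 - sqrt(2)*d + 20*d - 4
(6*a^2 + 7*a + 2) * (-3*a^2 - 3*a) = -18*a^4 - 39*a^3 - 27*a^2 - 6*a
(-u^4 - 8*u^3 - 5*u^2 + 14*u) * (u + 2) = -u^5 - 10*u^4 - 21*u^3 + 4*u^2 + 28*u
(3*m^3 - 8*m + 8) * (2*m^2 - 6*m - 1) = 6*m^5 - 18*m^4 - 19*m^3 + 64*m^2 - 40*m - 8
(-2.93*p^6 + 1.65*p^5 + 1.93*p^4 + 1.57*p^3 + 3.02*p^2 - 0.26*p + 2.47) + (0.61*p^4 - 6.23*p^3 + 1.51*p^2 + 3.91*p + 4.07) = -2.93*p^6 + 1.65*p^5 + 2.54*p^4 - 4.66*p^3 + 4.53*p^2 + 3.65*p + 6.54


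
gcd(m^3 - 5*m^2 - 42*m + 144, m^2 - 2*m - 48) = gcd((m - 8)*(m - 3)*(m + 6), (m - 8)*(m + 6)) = m^2 - 2*m - 48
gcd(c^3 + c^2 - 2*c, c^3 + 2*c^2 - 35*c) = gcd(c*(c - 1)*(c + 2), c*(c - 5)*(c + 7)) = c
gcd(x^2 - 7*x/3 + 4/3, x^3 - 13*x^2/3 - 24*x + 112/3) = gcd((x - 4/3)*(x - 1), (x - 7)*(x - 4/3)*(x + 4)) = x - 4/3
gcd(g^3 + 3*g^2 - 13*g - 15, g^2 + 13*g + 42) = 1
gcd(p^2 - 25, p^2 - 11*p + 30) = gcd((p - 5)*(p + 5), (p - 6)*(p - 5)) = p - 5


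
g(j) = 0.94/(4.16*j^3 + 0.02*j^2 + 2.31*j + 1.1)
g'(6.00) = -0.00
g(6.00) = 0.00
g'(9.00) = -0.00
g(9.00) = 0.00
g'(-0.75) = -1.55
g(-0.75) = -0.40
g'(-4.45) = -0.00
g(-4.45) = -0.00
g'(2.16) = -0.02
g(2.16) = 0.02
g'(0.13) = -1.19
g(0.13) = 0.67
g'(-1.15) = -0.29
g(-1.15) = -0.12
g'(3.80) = -0.00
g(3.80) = 0.00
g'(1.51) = -0.08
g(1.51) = 0.05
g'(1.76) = -0.05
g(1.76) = 0.03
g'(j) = 0.94*(-12.48*j^2 - 0.04*j - 2.31)/(4.16*j^3 + 0.02*j^2 + 2.31*j + 1.1)^2 = (-11.7312*j^2 - 0.0376*j - 2.1714)/(4.16*j^3 + 0.02*j^2 + 2.31*j + 1.1)^2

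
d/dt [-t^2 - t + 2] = -2*t - 1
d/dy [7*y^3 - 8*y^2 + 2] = y*(21*y - 16)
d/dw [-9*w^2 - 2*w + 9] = -18*w - 2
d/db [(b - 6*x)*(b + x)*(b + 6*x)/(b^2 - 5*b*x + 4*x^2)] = (b^4 - 10*b^3*x + 43*b^2*x^2 + 80*b*x^3 - 324*x^4)/(b^4 - 10*b^3*x + 33*b^2*x^2 - 40*b*x^3 + 16*x^4)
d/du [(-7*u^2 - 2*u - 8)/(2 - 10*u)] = 7*(5*u^2 - 2*u - 6)/(2*(25*u^2 - 10*u + 1))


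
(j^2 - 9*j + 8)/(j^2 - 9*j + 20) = (j^2 - 9*j + 8)/(j^2 - 9*j + 20)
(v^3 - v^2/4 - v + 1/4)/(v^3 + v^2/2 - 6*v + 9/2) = (4*v^2 + 3*v - 1)/(2*(2*v^2 + 3*v - 9))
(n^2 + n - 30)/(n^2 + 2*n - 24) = (n - 5)/(n - 4)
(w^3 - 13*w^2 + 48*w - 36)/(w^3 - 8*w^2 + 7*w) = (w^2 - 12*w + 36)/(w*(w - 7))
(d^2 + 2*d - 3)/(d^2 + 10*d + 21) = (d - 1)/(d + 7)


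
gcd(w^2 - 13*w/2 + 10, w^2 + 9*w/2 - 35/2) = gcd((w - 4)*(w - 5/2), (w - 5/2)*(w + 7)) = w - 5/2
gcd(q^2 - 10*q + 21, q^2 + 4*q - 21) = q - 3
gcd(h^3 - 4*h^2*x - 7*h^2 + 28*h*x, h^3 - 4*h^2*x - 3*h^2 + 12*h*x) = -h^2 + 4*h*x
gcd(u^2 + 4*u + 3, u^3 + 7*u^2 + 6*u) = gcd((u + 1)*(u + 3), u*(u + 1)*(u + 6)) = u + 1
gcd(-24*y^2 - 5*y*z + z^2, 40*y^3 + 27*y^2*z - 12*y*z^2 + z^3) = 8*y - z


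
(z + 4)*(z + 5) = z^2 + 9*z + 20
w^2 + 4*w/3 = w*(w + 4/3)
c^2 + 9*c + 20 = (c + 4)*(c + 5)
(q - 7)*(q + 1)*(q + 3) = q^3 - 3*q^2 - 25*q - 21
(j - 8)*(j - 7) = j^2 - 15*j + 56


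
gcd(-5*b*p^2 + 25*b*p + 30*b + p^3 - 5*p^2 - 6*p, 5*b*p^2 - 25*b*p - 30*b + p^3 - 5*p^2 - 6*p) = p^2 - 5*p - 6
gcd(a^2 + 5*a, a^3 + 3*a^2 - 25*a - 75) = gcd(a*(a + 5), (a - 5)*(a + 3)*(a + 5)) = a + 5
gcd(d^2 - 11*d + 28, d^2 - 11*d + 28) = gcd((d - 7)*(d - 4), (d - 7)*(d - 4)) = d^2 - 11*d + 28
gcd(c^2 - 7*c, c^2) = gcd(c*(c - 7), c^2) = c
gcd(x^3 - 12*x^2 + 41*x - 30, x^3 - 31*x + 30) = x^2 - 6*x + 5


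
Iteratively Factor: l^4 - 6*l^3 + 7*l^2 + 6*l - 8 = (l + 1)*(l^3 - 7*l^2 + 14*l - 8) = (l - 1)*(l + 1)*(l^2 - 6*l + 8) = (l - 4)*(l - 1)*(l + 1)*(l - 2)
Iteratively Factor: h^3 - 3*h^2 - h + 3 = (h - 3)*(h^2 - 1) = (h - 3)*(h + 1)*(h - 1)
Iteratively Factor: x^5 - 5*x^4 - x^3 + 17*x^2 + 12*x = (x)*(x^4 - 5*x^3 - x^2 + 17*x + 12) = x*(x - 4)*(x^3 - x^2 - 5*x - 3) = x*(x - 4)*(x + 1)*(x^2 - 2*x - 3) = x*(x - 4)*(x + 1)^2*(x - 3)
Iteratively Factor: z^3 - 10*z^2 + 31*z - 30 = (z - 3)*(z^2 - 7*z + 10) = (z - 3)*(z - 2)*(z - 5)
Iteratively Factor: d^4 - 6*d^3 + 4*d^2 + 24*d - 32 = (d + 2)*(d^3 - 8*d^2 + 20*d - 16) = (d - 4)*(d + 2)*(d^2 - 4*d + 4) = (d - 4)*(d - 2)*(d + 2)*(d - 2)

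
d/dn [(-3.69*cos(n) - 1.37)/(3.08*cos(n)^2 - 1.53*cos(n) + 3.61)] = (-11.3652*cos(n)^2 - 8.4392*cos(n) + 15.417)*sin(n)/(9.4864*cos(n)^4 - 9.4248*cos(n)^3 + 24.5785*cos(n)^2 - 11.0466*cos(n) + 13.0321)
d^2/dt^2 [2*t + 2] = 0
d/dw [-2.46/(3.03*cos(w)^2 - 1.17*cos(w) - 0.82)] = (2.8782 - 14.9076*cos(w))*sin(w)/(-3.03*cos(w)^2 + 1.17*cos(w) + 0.82)^2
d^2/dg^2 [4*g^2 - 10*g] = 8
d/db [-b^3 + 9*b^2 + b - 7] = -3*b^2 + 18*b + 1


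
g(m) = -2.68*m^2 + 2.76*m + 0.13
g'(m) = 2.76 - 5.36*m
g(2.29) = -7.60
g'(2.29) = -9.51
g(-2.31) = -20.55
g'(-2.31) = 15.14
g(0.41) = 0.81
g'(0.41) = 0.56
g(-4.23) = -59.50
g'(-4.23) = 25.43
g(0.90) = 0.44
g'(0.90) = -2.06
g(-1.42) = -9.19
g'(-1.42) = 10.37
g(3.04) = -16.25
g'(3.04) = -13.53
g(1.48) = -1.66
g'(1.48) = -5.17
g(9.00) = -192.11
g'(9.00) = -45.48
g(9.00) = -192.11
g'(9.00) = -45.48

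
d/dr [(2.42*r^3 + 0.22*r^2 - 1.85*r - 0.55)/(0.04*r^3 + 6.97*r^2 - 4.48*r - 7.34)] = (16.8586*r^4 - 21.5352*r^3 - 41.3135*r^2 + 4.4374*r + 11.115)/(0.0016*r^6 + 0.5576*r^5 + 48.2225*r^4 - 63.0384*r^3 - 82.2492*r^2 + 65.7664*r + 53.8756)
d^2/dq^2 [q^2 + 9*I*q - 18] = 2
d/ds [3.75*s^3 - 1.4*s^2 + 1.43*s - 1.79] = 11.25*s^2 - 2.8*s + 1.43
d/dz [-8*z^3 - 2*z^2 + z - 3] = -24*z^2 - 4*z + 1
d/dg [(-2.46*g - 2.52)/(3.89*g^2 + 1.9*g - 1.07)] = (9.5694*g^2 + 19.6056*g + 7.4202)/(15.1321*g^4 + 14.782*g^3 - 4.7146*g^2 - 4.066*g + 1.1449)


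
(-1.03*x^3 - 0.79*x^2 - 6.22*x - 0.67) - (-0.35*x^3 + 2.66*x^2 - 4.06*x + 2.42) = -0.68*x^3 - 3.45*x^2 - 2.16*x - 3.09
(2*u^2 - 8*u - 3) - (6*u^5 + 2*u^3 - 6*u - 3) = -6*u^5 - 2*u^3 + 2*u^2 - 2*u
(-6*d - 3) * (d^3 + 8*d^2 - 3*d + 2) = -6*d^4 - 51*d^3 - 6*d^2 - 3*d - 6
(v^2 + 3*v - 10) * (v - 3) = v^3 - 19*v + 30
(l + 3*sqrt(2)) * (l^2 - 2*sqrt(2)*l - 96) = l^3 + sqrt(2)*l^2 - 108*l - 288*sqrt(2)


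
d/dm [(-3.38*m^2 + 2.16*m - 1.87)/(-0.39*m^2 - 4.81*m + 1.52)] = (17.1002*m^2 - 11.7338*m - 5.7115)/(0.1521*m^4 + 3.7518*m^3 + 21.9505*m^2 - 14.6224*m + 2.3104)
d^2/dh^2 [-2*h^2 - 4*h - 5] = -4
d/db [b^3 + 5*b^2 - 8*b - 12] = 3*b^2 + 10*b - 8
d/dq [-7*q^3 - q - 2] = -21*q^2 - 1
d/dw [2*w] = 2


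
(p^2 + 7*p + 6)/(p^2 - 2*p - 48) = (p + 1)/(p - 8)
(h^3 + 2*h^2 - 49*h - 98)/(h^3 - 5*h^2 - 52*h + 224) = (h^2 - 5*h - 14)/(h^2 - 12*h + 32)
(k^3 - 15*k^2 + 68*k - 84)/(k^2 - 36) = (k^2 - 9*k + 14)/(k + 6)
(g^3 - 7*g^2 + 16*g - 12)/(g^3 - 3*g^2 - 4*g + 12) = (g - 2)/(g + 2)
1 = 1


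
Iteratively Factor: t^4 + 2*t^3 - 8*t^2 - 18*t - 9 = (t + 1)*(t^3 + t^2 - 9*t - 9) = (t - 3)*(t + 1)*(t^2 + 4*t + 3) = (t - 3)*(t + 1)^2*(t + 3)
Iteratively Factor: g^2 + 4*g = (g)*(g + 4)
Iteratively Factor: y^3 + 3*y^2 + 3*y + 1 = (y + 1)*(y^2 + 2*y + 1) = (y + 1)^2*(y + 1)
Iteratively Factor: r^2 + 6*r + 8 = (r + 2)*(r + 4)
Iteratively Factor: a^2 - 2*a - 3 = (a - 3)*(a + 1)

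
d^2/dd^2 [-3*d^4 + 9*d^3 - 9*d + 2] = 18*d*(3 - 2*d)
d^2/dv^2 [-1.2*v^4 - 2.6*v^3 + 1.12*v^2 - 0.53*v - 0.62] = -14.4*v^2 - 15.6*v + 2.24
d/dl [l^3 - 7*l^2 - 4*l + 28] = 3*l^2 - 14*l - 4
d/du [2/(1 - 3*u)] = 6/(3*u - 1)^2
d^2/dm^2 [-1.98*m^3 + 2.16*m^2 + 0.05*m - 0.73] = 4.32 - 11.88*m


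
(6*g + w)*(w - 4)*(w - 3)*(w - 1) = 6*g*w^3 - 48*g*w^2 + 114*g*w - 72*g + w^4 - 8*w^3 + 19*w^2 - 12*w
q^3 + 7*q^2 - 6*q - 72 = (q - 3)*(q + 4)*(q + 6)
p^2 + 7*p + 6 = (p + 1)*(p + 6)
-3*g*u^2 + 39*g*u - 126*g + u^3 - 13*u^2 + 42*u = (-3*g + u)*(u - 7)*(u - 6)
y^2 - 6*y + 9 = (y - 3)^2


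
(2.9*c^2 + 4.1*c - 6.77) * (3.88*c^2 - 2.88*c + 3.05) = 11.252*c^4 + 7.556*c^3 - 29.2306*c^2 + 32.0026*c - 20.6485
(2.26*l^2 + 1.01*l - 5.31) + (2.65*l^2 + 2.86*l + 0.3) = 4.91*l^2 + 3.87*l - 5.01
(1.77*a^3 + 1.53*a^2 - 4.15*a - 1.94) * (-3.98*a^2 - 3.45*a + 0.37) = -7.0446*a^5 - 12.1959*a^4 + 11.8934*a^3 + 22.6048*a^2 + 5.1575*a - 0.7178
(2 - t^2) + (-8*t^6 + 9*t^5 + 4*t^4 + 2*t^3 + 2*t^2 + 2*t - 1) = -8*t^6 + 9*t^5 + 4*t^4 + 2*t^3 + t^2 + 2*t + 1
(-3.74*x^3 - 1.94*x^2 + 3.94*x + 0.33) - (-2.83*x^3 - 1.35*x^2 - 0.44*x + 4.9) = -0.91*x^3 - 0.59*x^2 + 4.38*x - 4.57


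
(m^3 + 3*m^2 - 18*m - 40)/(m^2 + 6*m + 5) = (m^2 - 2*m - 8)/(m + 1)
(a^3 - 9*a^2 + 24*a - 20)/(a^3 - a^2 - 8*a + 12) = (a - 5)/(a + 3)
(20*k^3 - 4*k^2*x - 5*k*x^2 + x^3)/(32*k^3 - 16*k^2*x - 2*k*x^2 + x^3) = (-10*k^2 - 3*k*x + x^2)/(-16*k^2 + x^2)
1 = 1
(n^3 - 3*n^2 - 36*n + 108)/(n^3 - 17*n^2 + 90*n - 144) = (n + 6)/(n - 8)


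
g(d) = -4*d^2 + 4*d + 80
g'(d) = 4 - 8*d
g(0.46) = 80.99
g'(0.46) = 0.32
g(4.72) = 9.77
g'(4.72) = -33.76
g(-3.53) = 16.04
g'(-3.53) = 32.24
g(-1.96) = 56.79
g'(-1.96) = 19.68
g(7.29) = -103.42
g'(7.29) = -54.32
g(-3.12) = 28.58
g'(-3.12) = 28.96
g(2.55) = 64.19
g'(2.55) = -16.40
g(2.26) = 68.61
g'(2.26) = -14.08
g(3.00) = 56.00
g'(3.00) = -20.00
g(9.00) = -208.00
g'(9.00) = -68.00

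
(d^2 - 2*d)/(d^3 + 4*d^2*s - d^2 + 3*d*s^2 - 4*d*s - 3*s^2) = d*(d - 2)/(d^3 + 4*d^2*s - d^2 + 3*d*s^2 - 4*d*s - 3*s^2)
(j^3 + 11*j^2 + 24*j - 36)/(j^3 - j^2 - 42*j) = (j^2 + 5*j - 6)/(j*(j - 7))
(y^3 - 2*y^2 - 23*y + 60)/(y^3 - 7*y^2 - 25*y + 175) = (y^2 - 7*y + 12)/(y^2 - 12*y + 35)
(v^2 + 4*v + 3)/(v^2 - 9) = (v + 1)/(v - 3)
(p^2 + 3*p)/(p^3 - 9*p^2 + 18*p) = (p + 3)/(p^2 - 9*p + 18)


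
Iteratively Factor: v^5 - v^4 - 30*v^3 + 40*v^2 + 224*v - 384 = (v - 2)*(v^4 + v^3 - 28*v^2 - 16*v + 192) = (v - 3)*(v - 2)*(v^3 + 4*v^2 - 16*v - 64) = (v - 3)*(v - 2)*(v + 4)*(v^2 - 16) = (v - 3)*(v - 2)*(v + 4)^2*(v - 4)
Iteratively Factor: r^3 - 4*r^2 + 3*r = (r)*(r^2 - 4*r + 3) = r*(r - 1)*(r - 3)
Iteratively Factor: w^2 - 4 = (w - 2)*(w + 2)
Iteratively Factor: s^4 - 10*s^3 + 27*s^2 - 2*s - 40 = (s - 4)*(s^3 - 6*s^2 + 3*s + 10) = (s - 5)*(s - 4)*(s^2 - s - 2) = (s - 5)*(s - 4)*(s + 1)*(s - 2)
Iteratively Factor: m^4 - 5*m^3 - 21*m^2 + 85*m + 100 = (m + 1)*(m^3 - 6*m^2 - 15*m + 100) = (m + 1)*(m + 4)*(m^2 - 10*m + 25) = (m - 5)*(m + 1)*(m + 4)*(m - 5)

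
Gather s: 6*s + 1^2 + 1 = 6*s + 2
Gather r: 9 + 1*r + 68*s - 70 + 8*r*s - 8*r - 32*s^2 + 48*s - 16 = r*(8*s - 7) - 32*s^2 + 116*s - 77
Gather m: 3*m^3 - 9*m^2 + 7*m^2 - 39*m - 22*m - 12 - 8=3*m^3 - 2*m^2 - 61*m - 20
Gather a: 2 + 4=6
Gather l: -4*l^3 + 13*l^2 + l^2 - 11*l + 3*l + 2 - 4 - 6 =-4*l^3 + 14*l^2 - 8*l - 8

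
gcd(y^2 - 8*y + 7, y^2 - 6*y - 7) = y - 7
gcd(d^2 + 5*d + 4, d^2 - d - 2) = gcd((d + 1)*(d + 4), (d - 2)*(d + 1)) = d + 1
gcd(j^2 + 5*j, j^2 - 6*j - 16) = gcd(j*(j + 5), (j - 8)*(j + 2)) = 1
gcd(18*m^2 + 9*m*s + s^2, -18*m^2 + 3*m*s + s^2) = 6*m + s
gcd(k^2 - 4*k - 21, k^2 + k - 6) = k + 3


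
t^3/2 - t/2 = t*(t/2 + 1/2)*(t - 1)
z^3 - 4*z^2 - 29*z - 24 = (z - 8)*(z + 1)*(z + 3)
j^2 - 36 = (j - 6)*(j + 6)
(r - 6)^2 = r^2 - 12*r + 36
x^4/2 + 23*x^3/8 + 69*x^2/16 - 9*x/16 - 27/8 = (x/2 + 1)*(x - 3/4)*(x + 3/2)*(x + 3)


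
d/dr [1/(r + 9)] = -1/(r + 9)^2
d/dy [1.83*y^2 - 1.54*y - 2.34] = 3.66*y - 1.54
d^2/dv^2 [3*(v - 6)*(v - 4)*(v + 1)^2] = 36*v^2 - 144*v + 30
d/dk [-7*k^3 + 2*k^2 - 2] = k*(4 - 21*k)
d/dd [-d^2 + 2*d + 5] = 2 - 2*d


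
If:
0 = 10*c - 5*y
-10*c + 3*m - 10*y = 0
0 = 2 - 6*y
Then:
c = 1/6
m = 5/3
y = 1/3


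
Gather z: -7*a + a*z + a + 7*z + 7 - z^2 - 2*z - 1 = -6*a - z^2 + z*(a + 5) + 6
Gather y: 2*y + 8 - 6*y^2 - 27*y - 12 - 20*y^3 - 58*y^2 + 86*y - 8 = -20*y^3 - 64*y^2 + 61*y - 12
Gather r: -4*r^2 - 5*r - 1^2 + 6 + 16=-4*r^2 - 5*r + 21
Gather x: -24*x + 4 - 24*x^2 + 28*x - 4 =-24*x^2 + 4*x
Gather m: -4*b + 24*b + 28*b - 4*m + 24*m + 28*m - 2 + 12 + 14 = 48*b + 48*m + 24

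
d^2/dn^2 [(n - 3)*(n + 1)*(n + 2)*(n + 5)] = 12*n^2 + 30*n - 14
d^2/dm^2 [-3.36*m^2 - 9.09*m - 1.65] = -6.72000000000000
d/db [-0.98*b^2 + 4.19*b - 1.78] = 4.19 - 1.96*b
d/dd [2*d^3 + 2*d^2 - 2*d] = 6*d^2 + 4*d - 2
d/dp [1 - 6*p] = -6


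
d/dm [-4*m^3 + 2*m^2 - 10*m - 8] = -12*m^2 + 4*m - 10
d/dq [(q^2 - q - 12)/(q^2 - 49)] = (q^2 - 74*q + 49)/(q^4 - 98*q^2 + 2401)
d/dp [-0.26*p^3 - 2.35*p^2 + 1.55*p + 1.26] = -0.78*p^2 - 4.7*p + 1.55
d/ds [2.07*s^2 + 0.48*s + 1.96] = 4.14*s + 0.48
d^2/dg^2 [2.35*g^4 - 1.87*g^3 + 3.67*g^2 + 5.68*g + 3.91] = 28.2*g^2 - 11.22*g + 7.34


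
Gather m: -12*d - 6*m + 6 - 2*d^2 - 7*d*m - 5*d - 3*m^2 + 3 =-2*d^2 - 17*d - 3*m^2 + m*(-7*d - 6) + 9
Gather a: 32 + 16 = 48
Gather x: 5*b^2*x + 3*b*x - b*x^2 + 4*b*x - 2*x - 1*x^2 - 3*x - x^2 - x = x^2*(-b - 2) + x*(5*b^2 + 7*b - 6)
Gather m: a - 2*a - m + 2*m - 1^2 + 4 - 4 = -a + m - 1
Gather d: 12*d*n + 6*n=12*d*n + 6*n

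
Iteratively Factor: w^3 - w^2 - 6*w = (w - 3)*(w^2 + 2*w) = (w - 3)*(w + 2)*(w)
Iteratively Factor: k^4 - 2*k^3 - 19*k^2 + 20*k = (k - 1)*(k^3 - k^2 - 20*k) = (k - 1)*(k + 4)*(k^2 - 5*k) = k*(k - 1)*(k + 4)*(k - 5)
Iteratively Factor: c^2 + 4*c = (c + 4)*(c)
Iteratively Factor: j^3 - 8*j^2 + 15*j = (j - 5)*(j^2 - 3*j) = (j - 5)*(j - 3)*(j)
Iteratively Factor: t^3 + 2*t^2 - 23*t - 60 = (t - 5)*(t^2 + 7*t + 12) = (t - 5)*(t + 4)*(t + 3)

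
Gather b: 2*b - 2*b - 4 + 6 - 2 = 0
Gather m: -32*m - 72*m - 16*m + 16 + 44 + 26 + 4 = 90 - 120*m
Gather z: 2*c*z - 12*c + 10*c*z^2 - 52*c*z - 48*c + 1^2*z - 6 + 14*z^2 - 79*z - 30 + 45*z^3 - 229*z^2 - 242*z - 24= -60*c + 45*z^3 + z^2*(10*c - 215) + z*(-50*c - 320) - 60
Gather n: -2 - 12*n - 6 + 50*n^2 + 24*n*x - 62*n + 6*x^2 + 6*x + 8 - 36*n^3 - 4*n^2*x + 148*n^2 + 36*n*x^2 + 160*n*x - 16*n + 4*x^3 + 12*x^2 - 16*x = -36*n^3 + n^2*(198 - 4*x) + n*(36*x^2 + 184*x - 90) + 4*x^3 + 18*x^2 - 10*x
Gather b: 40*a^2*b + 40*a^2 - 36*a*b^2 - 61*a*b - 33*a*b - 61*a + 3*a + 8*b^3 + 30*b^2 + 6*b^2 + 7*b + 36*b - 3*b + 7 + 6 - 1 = 40*a^2 - 58*a + 8*b^3 + b^2*(36 - 36*a) + b*(40*a^2 - 94*a + 40) + 12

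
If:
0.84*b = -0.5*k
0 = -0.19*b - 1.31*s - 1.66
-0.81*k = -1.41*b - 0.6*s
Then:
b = 0.28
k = -0.48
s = -1.31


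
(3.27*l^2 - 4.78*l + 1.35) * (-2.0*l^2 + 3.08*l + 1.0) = -6.54*l^4 + 19.6316*l^3 - 14.1524*l^2 - 0.622*l + 1.35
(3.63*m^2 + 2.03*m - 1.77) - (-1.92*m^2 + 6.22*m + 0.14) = 5.55*m^2 - 4.19*m - 1.91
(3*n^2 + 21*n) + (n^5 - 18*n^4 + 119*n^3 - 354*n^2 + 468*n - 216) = n^5 - 18*n^4 + 119*n^3 - 351*n^2 + 489*n - 216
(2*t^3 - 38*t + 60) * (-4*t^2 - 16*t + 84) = -8*t^5 - 32*t^4 + 320*t^3 + 368*t^2 - 4152*t + 5040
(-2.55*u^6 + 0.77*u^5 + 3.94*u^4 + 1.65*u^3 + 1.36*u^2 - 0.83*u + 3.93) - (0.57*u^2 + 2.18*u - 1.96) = -2.55*u^6 + 0.77*u^5 + 3.94*u^4 + 1.65*u^3 + 0.79*u^2 - 3.01*u + 5.89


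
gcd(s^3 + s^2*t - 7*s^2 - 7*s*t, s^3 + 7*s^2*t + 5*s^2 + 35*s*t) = s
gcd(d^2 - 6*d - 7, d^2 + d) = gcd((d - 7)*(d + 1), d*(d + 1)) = d + 1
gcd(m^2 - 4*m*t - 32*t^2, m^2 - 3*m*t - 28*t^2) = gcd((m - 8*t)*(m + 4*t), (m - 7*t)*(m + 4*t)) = m + 4*t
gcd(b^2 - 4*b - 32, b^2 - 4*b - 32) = b^2 - 4*b - 32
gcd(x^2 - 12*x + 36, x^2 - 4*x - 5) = 1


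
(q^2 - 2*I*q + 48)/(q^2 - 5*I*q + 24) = (q + 6*I)/(q + 3*I)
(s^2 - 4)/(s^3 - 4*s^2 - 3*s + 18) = (s - 2)/(s^2 - 6*s + 9)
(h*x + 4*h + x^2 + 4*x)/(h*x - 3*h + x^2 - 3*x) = (x + 4)/(x - 3)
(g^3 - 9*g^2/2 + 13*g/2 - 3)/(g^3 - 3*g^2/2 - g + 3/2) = (g - 2)/(g + 1)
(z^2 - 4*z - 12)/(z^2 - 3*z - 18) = (z + 2)/(z + 3)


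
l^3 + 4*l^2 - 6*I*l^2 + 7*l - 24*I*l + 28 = (l + 4)*(l - 7*I)*(l + I)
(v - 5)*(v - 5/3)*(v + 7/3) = v^3 - 13*v^2/3 - 65*v/9 + 175/9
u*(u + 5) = u^2 + 5*u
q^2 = q^2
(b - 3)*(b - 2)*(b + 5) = b^3 - 19*b + 30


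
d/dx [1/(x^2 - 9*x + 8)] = (9 - 2*x)/(x^2 - 9*x + 8)^2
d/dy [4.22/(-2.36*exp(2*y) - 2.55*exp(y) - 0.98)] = (19.9184*exp(y) + 10.761)*exp(y)/(2.36*exp(2*y) + 2.55*exp(y) + 0.98)^2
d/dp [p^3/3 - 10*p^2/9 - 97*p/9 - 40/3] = p^2 - 20*p/9 - 97/9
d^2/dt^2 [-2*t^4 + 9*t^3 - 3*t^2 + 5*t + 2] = -24*t^2 + 54*t - 6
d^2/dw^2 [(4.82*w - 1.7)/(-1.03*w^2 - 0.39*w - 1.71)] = (-(2.06*w + 0.39)*(4.12*w + 0.78)*(4.82*w - 1.7) + (29.7876*w + 0.2576)*(1.03*w^2 + 0.39*w + 1.71))/(1.03*w^2 + 0.39*w + 1.71)^3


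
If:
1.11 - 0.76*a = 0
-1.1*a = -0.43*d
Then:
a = 1.46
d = 3.74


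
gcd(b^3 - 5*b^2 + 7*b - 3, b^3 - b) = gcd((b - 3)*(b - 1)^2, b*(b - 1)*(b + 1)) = b - 1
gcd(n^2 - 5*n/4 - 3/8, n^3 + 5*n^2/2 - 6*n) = n - 3/2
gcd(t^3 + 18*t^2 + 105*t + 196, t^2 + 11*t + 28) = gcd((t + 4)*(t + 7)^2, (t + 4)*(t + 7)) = t^2 + 11*t + 28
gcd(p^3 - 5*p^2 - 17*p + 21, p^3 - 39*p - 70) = p - 7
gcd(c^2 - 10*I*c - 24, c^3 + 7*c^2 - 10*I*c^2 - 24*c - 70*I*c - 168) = c^2 - 10*I*c - 24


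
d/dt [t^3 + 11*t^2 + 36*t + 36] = 3*t^2 + 22*t + 36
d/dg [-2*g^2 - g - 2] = -4*g - 1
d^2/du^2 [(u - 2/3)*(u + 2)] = 2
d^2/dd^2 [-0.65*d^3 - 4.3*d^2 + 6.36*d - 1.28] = -3.9*d - 8.6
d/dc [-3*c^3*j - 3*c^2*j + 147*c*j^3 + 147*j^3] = 3*j*(-3*c^2 - 2*c + 49*j^2)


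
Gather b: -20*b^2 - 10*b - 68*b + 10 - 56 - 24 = -20*b^2 - 78*b - 70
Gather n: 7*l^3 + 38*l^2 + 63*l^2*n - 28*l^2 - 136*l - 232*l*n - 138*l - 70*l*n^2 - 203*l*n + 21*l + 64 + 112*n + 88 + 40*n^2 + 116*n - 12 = 7*l^3 + 10*l^2 - 253*l + n^2*(40 - 70*l) + n*(63*l^2 - 435*l + 228) + 140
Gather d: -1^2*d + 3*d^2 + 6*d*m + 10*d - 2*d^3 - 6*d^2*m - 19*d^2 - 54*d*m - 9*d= -2*d^3 + d^2*(-6*m - 16) - 48*d*m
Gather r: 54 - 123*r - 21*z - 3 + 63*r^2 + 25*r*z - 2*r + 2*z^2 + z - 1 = 63*r^2 + r*(25*z - 125) + 2*z^2 - 20*z + 50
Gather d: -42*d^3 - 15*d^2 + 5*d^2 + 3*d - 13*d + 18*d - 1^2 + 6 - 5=-42*d^3 - 10*d^2 + 8*d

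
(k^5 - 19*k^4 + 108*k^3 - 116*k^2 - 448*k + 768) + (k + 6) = k^5 - 19*k^4 + 108*k^3 - 116*k^2 - 447*k + 774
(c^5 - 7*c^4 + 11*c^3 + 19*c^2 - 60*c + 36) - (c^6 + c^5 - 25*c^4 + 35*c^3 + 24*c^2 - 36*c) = -c^6 + 18*c^4 - 24*c^3 - 5*c^2 - 24*c + 36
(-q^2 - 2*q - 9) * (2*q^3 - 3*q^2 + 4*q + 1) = -2*q^5 - q^4 - 16*q^3 + 18*q^2 - 38*q - 9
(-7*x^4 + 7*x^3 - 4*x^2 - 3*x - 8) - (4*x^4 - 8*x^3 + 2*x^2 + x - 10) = -11*x^4 + 15*x^3 - 6*x^2 - 4*x + 2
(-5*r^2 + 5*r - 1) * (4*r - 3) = -20*r^3 + 35*r^2 - 19*r + 3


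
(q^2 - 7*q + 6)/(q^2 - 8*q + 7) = (q - 6)/(q - 7)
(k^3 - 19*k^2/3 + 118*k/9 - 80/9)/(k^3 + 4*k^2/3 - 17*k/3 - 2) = (9*k^2 - 39*k + 40)/(3*(3*k^2 + 10*k + 3))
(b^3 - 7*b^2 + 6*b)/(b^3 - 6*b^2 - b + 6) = b/(b + 1)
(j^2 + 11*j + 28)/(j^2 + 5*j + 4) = (j + 7)/(j + 1)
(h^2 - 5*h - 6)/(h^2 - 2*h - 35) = (-h^2 + 5*h + 6)/(-h^2 + 2*h + 35)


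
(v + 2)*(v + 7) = v^2 + 9*v + 14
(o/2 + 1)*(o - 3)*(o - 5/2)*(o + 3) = o^4/2 - o^3/4 - 7*o^2 + 9*o/4 + 45/2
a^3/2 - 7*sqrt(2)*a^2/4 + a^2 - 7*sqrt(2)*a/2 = a*(a/2 + 1)*(a - 7*sqrt(2)/2)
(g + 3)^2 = g^2 + 6*g + 9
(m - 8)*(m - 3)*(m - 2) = m^3 - 13*m^2 + 46*m - 48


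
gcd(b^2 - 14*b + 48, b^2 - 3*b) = 1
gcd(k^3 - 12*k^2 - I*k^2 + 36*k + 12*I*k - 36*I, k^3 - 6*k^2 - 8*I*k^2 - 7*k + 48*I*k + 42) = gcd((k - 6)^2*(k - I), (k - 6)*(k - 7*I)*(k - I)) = k^2 + k*(-6 - I) + 6*I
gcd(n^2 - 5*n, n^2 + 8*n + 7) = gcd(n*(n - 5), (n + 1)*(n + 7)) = 1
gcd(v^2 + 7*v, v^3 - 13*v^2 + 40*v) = v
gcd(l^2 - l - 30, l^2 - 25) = l + 5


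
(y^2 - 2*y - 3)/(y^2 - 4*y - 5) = (y - 3)/(y - 5)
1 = 1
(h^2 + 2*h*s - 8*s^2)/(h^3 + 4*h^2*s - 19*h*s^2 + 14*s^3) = (-h - 4*s)/(-h^2 - 6*h*s + 7*s^2)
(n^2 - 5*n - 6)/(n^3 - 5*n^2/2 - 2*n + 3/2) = 2*(n - 6)/(2*n^2 - 7*n + 3)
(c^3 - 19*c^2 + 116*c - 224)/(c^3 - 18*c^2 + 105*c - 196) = (c - 8)/(c - 7)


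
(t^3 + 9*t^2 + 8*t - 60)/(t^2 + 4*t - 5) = (t^2 + 4*t - 12)/(t - 1)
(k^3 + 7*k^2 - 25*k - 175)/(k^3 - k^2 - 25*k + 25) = (k + 7)/(k - 1)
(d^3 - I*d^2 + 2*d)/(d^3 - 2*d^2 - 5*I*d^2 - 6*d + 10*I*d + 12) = d*(d + I)/(d^2 - d*(2 + 3*I) + 6*I)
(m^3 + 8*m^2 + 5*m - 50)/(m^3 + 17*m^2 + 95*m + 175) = (m - 2)/(m + 7)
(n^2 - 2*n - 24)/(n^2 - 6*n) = (n + 4)/n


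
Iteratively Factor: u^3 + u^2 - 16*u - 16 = (u + 1)*(u^2 - 16) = (u + 1)*(u + 4)*(u - 4)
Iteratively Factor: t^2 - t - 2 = (t - 2)*(t + 1)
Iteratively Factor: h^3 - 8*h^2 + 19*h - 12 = (h - 3)*(h^2 - 5*h + 4) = (h - 4)*(h - 3)*(h - 1)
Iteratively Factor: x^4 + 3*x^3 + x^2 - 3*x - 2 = (x + 1)*(x^3 + 2*x^2 - x - 2) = (x - 1)*(x + 1)*(x^2 + 3*x + 2) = (x - 1)*(x + 1)^2*(x + 2)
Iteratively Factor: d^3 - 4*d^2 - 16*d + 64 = (d + 4)*(d^2 - 8*d + 16) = (d - 4)*(d + 4)*(d - 4)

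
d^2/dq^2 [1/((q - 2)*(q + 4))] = 2*((q - 2)^2 + (q - 2)*(q + 4) + (q + 4)^2)/((q - 2)^3*(q + 4)^3)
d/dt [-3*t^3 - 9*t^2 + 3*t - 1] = -9*t^2 - 18*t + 3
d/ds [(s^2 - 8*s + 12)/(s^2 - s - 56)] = (7*s^2 - 136*s + 460)/(s^4 - 2*s^3 - 111*s^2 + 112*s + 3136)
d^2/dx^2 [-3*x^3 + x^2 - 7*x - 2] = 2 - 18*x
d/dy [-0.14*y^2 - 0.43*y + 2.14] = -0.28*y - 0.43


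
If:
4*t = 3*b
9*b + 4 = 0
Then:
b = -4/9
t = -1/3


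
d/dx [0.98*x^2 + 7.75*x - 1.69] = 1.96*x + 7.75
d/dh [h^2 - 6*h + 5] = 2*h - 6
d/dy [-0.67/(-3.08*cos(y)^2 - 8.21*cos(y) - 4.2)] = (4.1272*cos(y) + 5.5007)*sin(y)/(3.08*cos(y)^2 + 8.21*cos(y) + 4.2)^2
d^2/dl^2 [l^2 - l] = 2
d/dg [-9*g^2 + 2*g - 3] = 2 - 18*g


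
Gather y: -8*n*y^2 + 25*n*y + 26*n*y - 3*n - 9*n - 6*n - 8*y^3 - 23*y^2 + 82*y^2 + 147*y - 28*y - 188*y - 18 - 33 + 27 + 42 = -18*n - 8*y^3 + y^2*(59 - 8*n) + y*(51*n - 69) + 18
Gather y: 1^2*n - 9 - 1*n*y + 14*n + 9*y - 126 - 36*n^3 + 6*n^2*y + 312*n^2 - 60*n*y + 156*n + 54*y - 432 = -36*n^3 + 312*n^2 + 171*n + y*(6*n^2 - 61*n + 63) - 567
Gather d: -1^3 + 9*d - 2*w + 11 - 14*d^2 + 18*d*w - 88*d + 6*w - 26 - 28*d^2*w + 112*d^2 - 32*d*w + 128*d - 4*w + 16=d^2*(98 - 28*w) + d*(49 - 14*w)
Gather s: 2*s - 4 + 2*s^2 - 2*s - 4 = 2*s^2 - 8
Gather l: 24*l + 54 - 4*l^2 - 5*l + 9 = -4*l^2 + 19*l + 63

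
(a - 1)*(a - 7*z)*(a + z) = a^3 - 6*a^2*z - a^2 - 7*a*z^2 + 6*a*z + 7*z^2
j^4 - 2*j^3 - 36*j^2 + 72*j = j*(j - 6)*(j - 2)*(j + 6)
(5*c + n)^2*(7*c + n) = 175*c^3 + 95*c^2*n + 17*c*n^2 + n^3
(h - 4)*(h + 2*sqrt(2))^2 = h^3 - 4*h^2 + 4*sqrt(2)*h^2 - 16*sqrt(2)*h + 8*h - 32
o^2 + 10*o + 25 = (o + 5)^2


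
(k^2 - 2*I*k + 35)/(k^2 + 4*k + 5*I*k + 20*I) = (k - 7*I)/(k + 4)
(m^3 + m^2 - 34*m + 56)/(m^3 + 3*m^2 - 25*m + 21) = (m^2 - 6*m + 8)/(m^2 - 4*m + 3)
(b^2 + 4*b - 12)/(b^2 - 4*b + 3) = (b^2 + 4*b - 12)/(b^2 - 4*b + 3)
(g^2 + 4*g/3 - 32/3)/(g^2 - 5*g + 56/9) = 3*(g + 4)/(3*g - 7)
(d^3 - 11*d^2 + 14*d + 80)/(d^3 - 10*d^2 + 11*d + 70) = (d - 8)/(d - 7)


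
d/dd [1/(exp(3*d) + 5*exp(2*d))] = (-3*exp(d) - 10)*exp(-2*d)/(exp(d) + 5)^2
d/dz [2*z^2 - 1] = 4*z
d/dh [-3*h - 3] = -3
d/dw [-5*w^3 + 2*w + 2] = 2 - 15*w^2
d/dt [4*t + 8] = 4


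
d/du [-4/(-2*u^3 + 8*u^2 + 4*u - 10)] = 2*(-3*u^2 + 8*u + 2)/(u^3 - 4*u^2 - 2*u + 5)^2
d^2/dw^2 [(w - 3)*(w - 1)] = 2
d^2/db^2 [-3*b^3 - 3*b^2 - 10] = -18*b - 6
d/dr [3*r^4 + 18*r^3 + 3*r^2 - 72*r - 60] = 12*r^3 + 54*r^2 + 6*r - 72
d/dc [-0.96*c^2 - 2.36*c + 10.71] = -1.92*c - 2.36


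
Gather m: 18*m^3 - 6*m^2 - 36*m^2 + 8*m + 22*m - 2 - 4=18*m^3 - 42*m^2 + 30*m - 6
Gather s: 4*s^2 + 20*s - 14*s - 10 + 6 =4*s^2 + 6*s - 4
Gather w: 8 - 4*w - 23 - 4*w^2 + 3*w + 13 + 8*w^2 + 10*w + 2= 4*w^2 + 9*w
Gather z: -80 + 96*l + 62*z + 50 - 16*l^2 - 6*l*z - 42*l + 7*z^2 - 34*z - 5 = -16*l^2 + 54*l + 7*z^2 + z*(28 - 6*l) - 35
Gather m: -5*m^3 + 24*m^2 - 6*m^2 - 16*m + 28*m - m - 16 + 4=-5*m^3 + 18*m^2 + 11*m - 12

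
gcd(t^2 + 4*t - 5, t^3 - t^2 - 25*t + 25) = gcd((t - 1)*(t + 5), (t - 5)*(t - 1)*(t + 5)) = t^2 + 4*t - 5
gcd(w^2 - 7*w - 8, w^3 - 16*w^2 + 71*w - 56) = w - 8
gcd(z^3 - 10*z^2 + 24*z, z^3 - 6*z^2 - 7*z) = z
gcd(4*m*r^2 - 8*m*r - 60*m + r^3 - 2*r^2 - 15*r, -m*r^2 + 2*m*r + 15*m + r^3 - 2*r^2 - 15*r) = r^2 - 2*r - 15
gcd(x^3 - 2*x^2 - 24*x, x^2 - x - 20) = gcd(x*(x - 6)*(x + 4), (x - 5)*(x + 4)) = x + 4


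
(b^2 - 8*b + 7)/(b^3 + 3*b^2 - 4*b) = (b - 7)/(b*(b + 4))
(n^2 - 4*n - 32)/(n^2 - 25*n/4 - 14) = 4*(n + 4)/(4*n + 7)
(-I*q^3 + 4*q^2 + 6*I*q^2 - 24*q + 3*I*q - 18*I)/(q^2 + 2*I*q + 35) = (-I*q^3 + q^2*(4 + 6*I) + 3*q*(-8 + I) - 18*I)/(q^2 + 2*I*q + 35)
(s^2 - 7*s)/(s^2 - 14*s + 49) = s/(s - 7)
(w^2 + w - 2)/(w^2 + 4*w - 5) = (w + 2)/(w + 5)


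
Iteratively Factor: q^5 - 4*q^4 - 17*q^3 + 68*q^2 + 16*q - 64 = (q + 4)*(q^4 - 8*q^3 + 15*q^2 + 8*q - 16) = (q - 1)*(q + 4)*(q^3 - 7*q^2 + 8*q + 16) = (q - 4)*(q - 1)*(q + 4)*(q^2 - 3*q - 4) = (q - 4)^2*(q - 1)*(q + 4)*(q + 1)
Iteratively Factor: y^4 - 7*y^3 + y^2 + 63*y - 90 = (y + 3)*(y^3 - 10*y^2 + 31*y - 30) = (y - 5)*(y + 3)*(y^2 - 5*y + 6) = (y - 5)*(y - 3)*(y + 3)*(y - 2)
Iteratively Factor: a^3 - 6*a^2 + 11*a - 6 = (a - 2)*(a^2 - 4*a + 3) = (a - 3)*(a - 2)*(a - 1)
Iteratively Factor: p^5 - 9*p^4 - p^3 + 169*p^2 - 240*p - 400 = (p - 5)*(p^4 - 4*p^3 - 21*p^2 + 64*p + 80) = (p - 5)*(p - 4)*(p^3 - 21*p - 20) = (p - 5)*(p - 4)*(p + 4)*(p^2 - 4*p - 5) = (p - 5)^2*(p - 4)*(p + 4)*(p + 1)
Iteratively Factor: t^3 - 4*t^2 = (t - 4)*(t^2) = t*(t - 4)*(t)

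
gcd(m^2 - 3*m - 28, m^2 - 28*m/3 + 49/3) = m - 7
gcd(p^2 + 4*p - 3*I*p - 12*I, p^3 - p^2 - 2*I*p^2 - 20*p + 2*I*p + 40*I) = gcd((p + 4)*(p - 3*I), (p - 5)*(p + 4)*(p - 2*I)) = p + 4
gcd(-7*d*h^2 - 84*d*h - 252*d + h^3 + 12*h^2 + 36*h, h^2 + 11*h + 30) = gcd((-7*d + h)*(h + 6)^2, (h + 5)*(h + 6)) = h + 6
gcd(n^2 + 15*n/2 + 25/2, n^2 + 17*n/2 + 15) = n + 5/2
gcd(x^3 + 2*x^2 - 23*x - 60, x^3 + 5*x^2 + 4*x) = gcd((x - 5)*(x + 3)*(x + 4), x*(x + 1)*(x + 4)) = x + 4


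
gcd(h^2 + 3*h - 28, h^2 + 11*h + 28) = h + 7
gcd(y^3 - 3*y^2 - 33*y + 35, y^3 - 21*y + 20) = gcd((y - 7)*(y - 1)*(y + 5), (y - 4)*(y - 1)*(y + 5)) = y^2 + 4*y - 5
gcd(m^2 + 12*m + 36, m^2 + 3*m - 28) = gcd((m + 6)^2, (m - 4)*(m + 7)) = 1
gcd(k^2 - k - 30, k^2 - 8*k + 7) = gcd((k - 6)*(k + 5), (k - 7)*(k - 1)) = 1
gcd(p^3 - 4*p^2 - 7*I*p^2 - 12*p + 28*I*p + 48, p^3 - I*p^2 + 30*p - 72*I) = p^2 - 7*I*p - 12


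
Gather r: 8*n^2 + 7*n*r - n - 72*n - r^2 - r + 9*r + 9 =8*n^2 - 73*n - r^2 + r*(7*n + 8) + 9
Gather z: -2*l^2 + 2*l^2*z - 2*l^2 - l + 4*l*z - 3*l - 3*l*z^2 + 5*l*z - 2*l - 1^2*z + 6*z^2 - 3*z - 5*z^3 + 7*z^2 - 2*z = -4*l^2 - 6*l - 5*z^3 + z^2*(13 - 3*l) + z*(2*l^2 + 9*l - 6)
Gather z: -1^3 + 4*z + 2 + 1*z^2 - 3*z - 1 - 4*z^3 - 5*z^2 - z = -4*z^3 - 4*z^2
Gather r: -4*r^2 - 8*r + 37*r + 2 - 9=-4*r^2 + 29*r - 7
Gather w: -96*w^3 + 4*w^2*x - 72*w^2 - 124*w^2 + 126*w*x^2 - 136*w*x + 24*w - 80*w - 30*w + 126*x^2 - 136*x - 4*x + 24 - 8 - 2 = -96*w^3 + w^2*(4*x - 196) + w*(126*x^2 - 136*x - 86) + 126*x^2 - 140*x + 14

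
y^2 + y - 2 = (y - 1)*(y + 2)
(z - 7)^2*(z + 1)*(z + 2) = z^4 - 11*z^3 + 9*z^2 + 119*z + 98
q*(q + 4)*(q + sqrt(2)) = q^3 + sqrt(2)*q^2 + 4*q^2 + 4*sqrt(2)*q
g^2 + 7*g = g*(g + 7)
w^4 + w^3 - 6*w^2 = w^2*(w - 2)*(w + 3)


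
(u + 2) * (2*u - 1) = 2*u^2 + 3*u - 2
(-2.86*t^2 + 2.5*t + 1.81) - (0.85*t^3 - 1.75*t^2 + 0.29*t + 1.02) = -0.85*t^3 - 1.11*t^2 + 2.21*t + 0.79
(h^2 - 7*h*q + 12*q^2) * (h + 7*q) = h^3 - 37*h*q^2 + 84*q^3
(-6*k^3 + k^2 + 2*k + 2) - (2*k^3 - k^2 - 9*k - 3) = -8*k^3 + 2*k^2 + 11*k + 5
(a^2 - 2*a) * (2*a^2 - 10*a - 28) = 2*a^4 - 14*a^3 - 8*a^2 + 56*a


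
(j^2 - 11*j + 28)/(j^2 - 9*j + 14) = (j - 4)/(j - 2)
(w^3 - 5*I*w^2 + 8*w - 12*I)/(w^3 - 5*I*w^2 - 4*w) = (w^2 - 4*I*w + 12)/(w*(w - 4*I))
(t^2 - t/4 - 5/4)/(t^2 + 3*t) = (4*t^2 - t - 5)/(4*t*(t + 3))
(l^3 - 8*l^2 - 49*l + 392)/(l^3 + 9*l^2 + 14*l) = (l^2 - 15*l + 56)/(l*(l + 2))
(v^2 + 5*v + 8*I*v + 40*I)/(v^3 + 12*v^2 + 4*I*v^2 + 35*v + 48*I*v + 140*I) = (v + 8*I)/(v^2 + v*(7 + 4*I) + 28*I)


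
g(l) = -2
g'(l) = 0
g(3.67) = -2.00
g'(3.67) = 0.00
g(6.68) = -2.00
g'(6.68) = 0.00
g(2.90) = -2.00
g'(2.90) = 0.00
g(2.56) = -2.00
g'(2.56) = 0.00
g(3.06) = -2.00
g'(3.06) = 0.00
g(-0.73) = -2.00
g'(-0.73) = 0.00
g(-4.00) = -2.00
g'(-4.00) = 0.00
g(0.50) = -2.00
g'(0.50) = 0.00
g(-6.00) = -2.00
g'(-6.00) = 0.00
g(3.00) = -2.00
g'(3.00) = 0.00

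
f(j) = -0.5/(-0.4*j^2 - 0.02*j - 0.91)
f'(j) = -0.5*(0.8*j + 0.02)/(-0.4*j^2 - 0.02*j - 0.91)^2 = (-0.4*j - 0.01)/(0.4*j^2 + 0.02*j + 0.91)^2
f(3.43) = 0.09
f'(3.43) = -0.04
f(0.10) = 0.55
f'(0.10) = -0.06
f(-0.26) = 0.54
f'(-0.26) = 0.11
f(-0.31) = 0.53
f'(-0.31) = 0.13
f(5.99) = 0.03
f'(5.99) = -0.01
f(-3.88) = 0.07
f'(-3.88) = 0.03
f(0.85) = 0.41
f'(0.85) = -0.24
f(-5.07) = 0.05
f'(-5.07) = 0.02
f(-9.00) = 0.02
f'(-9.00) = 0.00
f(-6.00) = 0.03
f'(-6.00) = 0.01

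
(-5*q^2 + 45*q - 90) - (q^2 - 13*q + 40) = -6*q^2 + 58*q - 130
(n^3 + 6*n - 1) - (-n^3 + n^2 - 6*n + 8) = 2*n^3 - n^2 + 12*n - 9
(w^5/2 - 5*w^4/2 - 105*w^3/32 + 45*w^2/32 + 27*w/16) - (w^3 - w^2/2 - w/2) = w^5/2 - 5*w^4/2 - 137*w^3/32 + 61*w^2/32 + 35*w/16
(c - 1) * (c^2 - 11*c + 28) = c^3 - 12*c^2 + 39*c - 28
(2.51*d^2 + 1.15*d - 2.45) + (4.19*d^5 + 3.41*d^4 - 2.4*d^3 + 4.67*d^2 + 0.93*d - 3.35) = 4.19*d^5 + 3.41*d^4 - 2.4*d^3 + 7.18*d^2 + 2.08*d - 5.8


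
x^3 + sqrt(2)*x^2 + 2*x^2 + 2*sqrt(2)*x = x*(x + 2)*(x + sqrt(2))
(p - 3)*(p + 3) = p^2 - 9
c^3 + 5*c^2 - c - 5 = (c - 1)*(c + 1)*(c + 5)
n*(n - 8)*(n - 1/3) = n^3 - 25*n^2/3 + 8*n/3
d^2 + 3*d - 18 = (d - 3)*(d + 6)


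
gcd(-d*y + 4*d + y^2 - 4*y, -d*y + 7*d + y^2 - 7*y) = -d + y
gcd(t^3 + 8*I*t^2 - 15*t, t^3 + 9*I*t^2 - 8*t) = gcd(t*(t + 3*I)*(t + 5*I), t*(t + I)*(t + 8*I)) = t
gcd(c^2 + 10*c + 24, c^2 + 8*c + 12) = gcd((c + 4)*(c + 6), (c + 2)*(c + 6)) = c + 6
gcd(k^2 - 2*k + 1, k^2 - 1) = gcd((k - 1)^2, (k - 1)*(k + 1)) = k - 1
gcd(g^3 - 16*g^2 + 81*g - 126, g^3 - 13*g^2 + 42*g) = g^2 - 13*g + 42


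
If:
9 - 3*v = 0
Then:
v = 3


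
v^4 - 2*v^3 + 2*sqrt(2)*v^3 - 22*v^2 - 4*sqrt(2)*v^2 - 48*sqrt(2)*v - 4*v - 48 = (v - 6)*(v + 4)*(v + sqrt(2))^2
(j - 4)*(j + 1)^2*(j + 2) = j^4 - 11*j^2 - 18*j - 8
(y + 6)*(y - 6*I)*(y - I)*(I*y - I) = I*y^4 + 7*y^3 + 5*I*y^3 + 35*y^2 - 12*I*y^2 - 42*y - 30*I*y + 36*I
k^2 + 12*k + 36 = (k + 6)^2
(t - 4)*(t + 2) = t^2 - 2*t - 8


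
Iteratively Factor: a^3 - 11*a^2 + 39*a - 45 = (a - 5)*(a^2 - 6*a + 9) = (a - 5)*(a - 3)*(a - 3)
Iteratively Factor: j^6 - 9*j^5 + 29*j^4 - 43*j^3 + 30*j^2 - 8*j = (j - 4)*(j^5 - 5*j^4 + 9*j^3 - 7*j^2 + 2*j) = (j - 4)*(j - 2)*(j^4 - 3*j^3 + 3*j^2 - j) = (j - 4)*(j - 2)*(j - 1)*(j^3 - 2*j^2 + j) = j*(j - 4)*(j - 2)*(j - 1)*(j^2 - 2*j + 1) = j*(j - 4)*(j - 2)*(j - 1)^2*(j - 1)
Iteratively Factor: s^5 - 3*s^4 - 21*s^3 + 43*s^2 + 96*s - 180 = (s + 3)*(s^4 - 6*s^3 - 3*s^2 + 52*s - 60) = (s - 2)*(s + 3)*(s^3 - 4*s^2 - 11*s + 30) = (s - 2)*(s + 3)^2*(s^2 - 7*s + 10) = (s - 2)^2*(s + 3)^2*(s - 5)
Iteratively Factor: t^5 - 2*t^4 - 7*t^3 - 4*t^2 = (t + 1)*(t^4 - 3*t^3 - 4*t^2) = t*(t + 1)*(t^3 - 3*t^2 - 4*t) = t^2*(t + 1)*(t^2 - 3*t - 4) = t^2*(t + 1)^2*(t - 4)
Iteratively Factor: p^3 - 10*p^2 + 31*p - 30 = (p - 3)*(p^2 - 7*p + 10) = (p - 3)*(p - 2)*(p - 5)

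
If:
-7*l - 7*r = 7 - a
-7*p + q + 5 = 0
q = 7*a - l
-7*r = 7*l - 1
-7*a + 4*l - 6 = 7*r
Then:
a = 8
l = 63/11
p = 608/77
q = 553/11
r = -430/77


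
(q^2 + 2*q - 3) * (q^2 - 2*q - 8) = q^4 - 15*q^2 - 10*q + 24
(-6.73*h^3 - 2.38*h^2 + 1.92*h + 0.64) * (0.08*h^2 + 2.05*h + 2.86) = -0.5384*h^5 - 13.9869*h^4 - 23.9732*h^3 - 2.8196*h^2 + 6.8032*h + 1.8304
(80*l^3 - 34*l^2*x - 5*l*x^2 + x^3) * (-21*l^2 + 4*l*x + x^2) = -1680*l^5 + 1034*l^4*x + 49*l^3*x^2 - 75*l^2*x^3 - l*x^4 + x^5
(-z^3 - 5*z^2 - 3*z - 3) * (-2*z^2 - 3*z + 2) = 2*z^5 + 13*z^4 + 19*z^3 + 5*z^2 + 3*z - 6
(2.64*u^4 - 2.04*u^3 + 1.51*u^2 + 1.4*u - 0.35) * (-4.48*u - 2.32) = -11.8272*u^5 + 3.0144*u^4 - 2.032*u^3 - 9.7752*u^2 - 1.68*u + 0.812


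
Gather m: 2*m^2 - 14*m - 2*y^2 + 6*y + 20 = 2*m^2 - 14*m - 2*y^2 + 6*y + 20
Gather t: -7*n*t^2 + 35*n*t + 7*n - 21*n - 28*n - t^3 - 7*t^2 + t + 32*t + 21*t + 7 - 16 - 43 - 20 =-42*n - t^3 + t^2*(-7*n - 7) + t*(35*n + 54) - 72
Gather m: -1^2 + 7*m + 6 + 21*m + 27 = 28*m + 32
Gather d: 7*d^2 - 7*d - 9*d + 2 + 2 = 7*d^2 - 16*d + 4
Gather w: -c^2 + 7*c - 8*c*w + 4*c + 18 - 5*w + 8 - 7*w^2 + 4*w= -c^2 + 11*c - 7*w^2 + w*(-8*c - 1) + 26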